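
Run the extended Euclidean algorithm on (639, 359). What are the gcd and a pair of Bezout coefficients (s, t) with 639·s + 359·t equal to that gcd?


Euclidean algorithm on (639, 359) — divide until remainder is 0:
  639 = 1 · 359 + 280
  359 = 1 · 280 + 79
  280 = 3 · 79 + 43
  79 = 1 · 43 + 36
  43 = 1 · 36 + 7
  36 = 5 · 7 + 1
  7 = 7 · 1 + 0
gcd(639, 359) = 1.
Track Bezout coefficients alongside the remainders: start with r₀ = 639 = a·1 + b·0 (s = 1, t = 0) and r₁ = 359 = a·0 + b·1 (s = 0, t = 1); each new remainder r_{k+1} = r_{k-1} − q_k·r_k inherits s_{k+1} = s_{k-1} − q_k·s_k, t_{k+1} = t_{k-1} − q_k·t_k, so r_k = a·s_k + b·t_k at every step:
  q = 1: r = 280, s = 1 − 1·0 = 1, t = 0 − 1·1 = -1  (check: 639·1 + 359·(-1) = 280)
  q = 1: r = 79, s = 0 − 1·1 = -1, t = 1 − 1·(-1) = 2  (check: 639·(-1) + 359·2 = 79)
  q = 3: r = 43, s = 1 − 3·(-1) = 4, t = -1 − 3·2 = -7  (check: 639·4 + 359·(-7) = 43)
  q = 1: r = 36, s = -1 − 1·4 = -5, t = 2 − 1·(-7) = 9  (check: 639·(-5) + 359·9 = 36)
  q = 1: r = 7, s = 4 − 1·(-5) = 9, t = -7 − 1·9 = -16  (check: 639·9 + 359·(-16) = 7)
  q = 5: r = 1, s = -5 − 5·9 = -50, t = 9 − 5·(-16) = 89  (check: 639·(-50) + 359·89 = 1)
The row with r = 1 (the gcd) gives the Bezout coefficients s = -50, t = 89.
Result: 639 · (-50) + 359 · (89) = 1.

gcd(639, 359) = 1; s = -50, t = 89 (check: 639·(-50) + 359·89 = 1).


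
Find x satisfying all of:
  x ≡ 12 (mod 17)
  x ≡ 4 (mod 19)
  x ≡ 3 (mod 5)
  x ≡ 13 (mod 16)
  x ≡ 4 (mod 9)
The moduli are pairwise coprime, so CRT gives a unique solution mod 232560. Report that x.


Product of moduli M = 17 · 19 · 5 · 16 · 9 = 232560.
Merge one congruence at a time:
  Start: x ≡ 12 (mod 17).
  Combine with x ≡ 4 (mod 19); new modulus lcm = 323.
    Write x = 12 + 17·t and substitute into x ≡ 4 (mod 19): 17·t ≡ 4 − 12 = -8 (mod 19).
    Reduce coefficients mod 19: 17·t ≡ 11 (mod 19).
    The inverse of 17 mod 19 is 9 (since 17·9 = 153 = 8·19 + 1), so t ≡ 9·11 = 99 ≡ 4 (mod 19).
    Then x = 12 + 17·4 = 80, valid modulo lcm(17, 19) = 323: x ≡ 80 (mod 323).
  Combine with x ≡ 3 (mod 5); new modulus lcm = 1615.
    Write x = 80 + 323·t and substitute into x ≡ 3 (mod 5): 323·t ≡ 3 − 80 = -77 (mod 5).
    Reduce coefficients mod 5: 3·t ≡ 3 (mod 5).
    The inverse of 3 mod 5 is 2 (since 3·2 = 6 = 1·5 + 1), so t ≡ 2·3 = 6 ≡ 1 (mod 5).
    Then x = 80 + 323·1 = 403, valid modulo lcm(323, 5) = 1615: x ≡ 403 (mod 1615).
  Combine with x ≡ 13 (mod 16); new modulus lcm = 25840.
    Write x = 403 + 1615·t and substitute into x ≡ 13 (mod 16): 1615·t ≡ 13 − 403 = -390 (mod 16).
    Reduce coefficients mod 16: 15·t ≡ 10 (mod 16).
    The inverse of 15 mod 16 is 15 (since 15·15 = 225 = 14·16 + 1), so t ≡ 15·10 = 150 ≡ 6 (mod 16).
    Then x = 403 + 1615·6 = 10093, valid modulo lcm(1615, 16) = 25840: x ≡ 10093 (mod 25840).
  Combine with x ≡ 4 (mod 9); new modulus lcm = 232560.
    Write x = 10093 + 25840·t and substitute into x ≡ 4 (mod 9): 25840·t ≡ 4 − 10093 = -10089 (mod 9).
    Reduce coefficients mod 9: 1·t ≡ 0 (mod 9).
    So t ≡ 0 (mod 9).
    Then x = 10093 + 25840·0 = 10093, valid modulo lcm(25840, 9) = 232560: x ≡ 10093 (mod 232560).
Verify against each original: 10093 mod 17 = 12, 10093 mod 19 = 4, 10093 mod 5 = 3, 10093 mod 16 = 13, 10093 mod 9 = 4.

x ≡ 10093 (mod 232560).


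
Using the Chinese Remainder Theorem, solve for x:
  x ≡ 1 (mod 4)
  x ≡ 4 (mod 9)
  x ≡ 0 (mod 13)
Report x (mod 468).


Moduli 4, 9, 13 are pairwise coprime; by CRT there is a unique solution modulo M = 4 · 9 · 13 = 468.
Solve pairwise, accumulating the modulus:
  Start with x ≡ 1 (mod 4).
  Combine with x ≡ 4 (mod 9): since gcd(4, 9) = 1, we get a unique residue mod 36.
    Write x = 1 + 4·t and substitute into x ≡ 4 (mod 9): 4·t ≡ 4 − 1 = 3 (mod 9).
    The inverse of 4 mod 9 is 7 (since 4·7 = 28 = 3·9 + 1), so t ≡ 7·3 = 21 ≡ 3 (mod 9).
    Then x = 1 + 4·3 = 13, valid modulo lcm(4, 9) = 36: x ≡ 13 (mod 36).
  Combine with x ≡ 0 (mod 13): since gcd(36, 13) = 1, we get a unique residue mod 468.
    Write x = 13 + 36·t and substitute into x ≡ 0 (mod 13): 36·t ≡ 0 − 13 = -13 (mod 13).
    Reduce coefficients mod 13: 10·t ≡ 0 (mod 13).
    The inverse of 10 mod 13 is 4 (since 10·4 = 40 = 3·13 + 1), so t ≡ 4·0 = 0 ≡ 0 (mod 13).
    Then x = 13 + 36·0 = 13, valid modulo lcm(36, 13) = 468: x ≡ 13 (mod 468).
Verify: 13 mod 4 = 1 ✓, 13 mod 9 = 4 ✓, 13 mod 13 = 0 ✓.

x ≡ 13 (mod 468).


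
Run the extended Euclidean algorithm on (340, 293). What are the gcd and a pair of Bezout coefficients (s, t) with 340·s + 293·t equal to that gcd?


Euclidean algorithm on (340, 293) — divide until remainder is 0:
  340 = 1 · 293 + 47
  293 = 6 · 47 + 11
  47 = 4 · 11 + 3
  11 = 3 · 3 + 2
  3 = 1 · 2 + 1
  2 = 2 · 1 + 0
gcd(340, 293) = 1.
Track Bezout coefficients alongside the remainders: start with r₀ = 340 = a·1 + b·0 (s = 1, t = 0) and r₁ = 293 = a·0 + b·1 (s = 0, t = 1); each new remainder r_{k+1} = r_{k-1} − q_k·r_k inherits s_{k+1} = s_{k-1} − q_k·s_k, t_{k+1} = t_{k-1} − q_k·t_k, so r_k = a·s_k + b·t_k at every step:
  q = 1: r = 47, s = 1 − 1·0 = 1, t = 0 − 1·1 = -1  (check: 340·1 + 293·(-1) = 47)
  q = 6: r = 11, s = 0 − 6·1 = -6, t = 1 − 6·(-1) = 7  (check: 340·(-6) + 293·7 = 11)
  q = 4: r = 3, s = 1 − 4·(-6) = 25, t = -1 − 4·7 = -29  (check: 340·25 + 293·(-29) = 3)
  q = 3: r = 2, s = -6 − 3·25 = -81, t = 7 − 3·(-29) = 94  (check: 340·(-81) + 293·94 = 2)
  q = 1: r = 1, s = 25 − 1·(-81) = 106, t = -29 − 1·94 = -123  (check: 340·106 + 293·(-123) = 1)
The row with r = 1 (the gcd) gives the Bezout coefficients s = 106, t = -123.
Result: 340 · (106) + 293 · (-123) = 1.

gcd(340, 293) = 1; s = 106, t = -123 (check: 340·106 + 293·(-123) = 1).


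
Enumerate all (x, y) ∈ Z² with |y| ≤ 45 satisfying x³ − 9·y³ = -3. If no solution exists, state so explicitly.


The equation is x³ - 9y³ = -3. For fixed y, x³ = 9·y³ − 3, so a solution requires the RHS to be a perfect cube.
Strategy: iterate y from -45 to 45, compute RHS = 9·y³ − 3, and check whether it is a (positive or negative) perfect cube.
Check small values of y:
  y = 0: RHS = -3 is not a perfect cube.
  y = 1: RHS = 6 is not a perfect cube.
  y = -1: RHS = -12 is not a perfect cube.
  y = 2: RHS = 69 is not a perfect cube.
  y = -2: RHS = -75 is not a perfect cube.
  y = 3: RHS = 240 is not a perfect cube.
  y = -3: RHS = -246 is not a perfect cube.
Continuing the search up to |y| = 45 finds no solutions either.
No (x, y) in the scanned range satisfies the equation.

No integer solutions with |y| ≤ 45.


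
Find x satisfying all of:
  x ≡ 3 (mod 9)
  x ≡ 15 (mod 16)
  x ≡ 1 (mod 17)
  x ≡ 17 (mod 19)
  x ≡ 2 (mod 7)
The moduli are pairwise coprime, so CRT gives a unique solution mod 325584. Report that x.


Product of moduli M = 9 · 16 · 17 · 19 · 7 = 325584.
Merge one congruence at a time:
  Start: x ≡ 3 (mod 9).
  Combine with x ≡ 15 (mod 16); new modulus lcm = 144.
    Write x = 3 + 9·t and substitute into x ≡ 15 (mod 16): 9·t ≡ 15 − 3 = 12 (mod 16).
    The inverse of 9 mod 16 is 9 (since 9·9 = 81 = 5·16 + 1), so t ≡ 9·12 = 108 ≡ 12 (mod 16).
    Then x = 3 + 9·12 = 111, valid modulo lcm(9, 16) = 144: x ≡ 111 (mod 144).
  Combine with x ≡ 1 (mod 17); new modulus lcm = 2448.
    Write x = 111 + 144·t and substitute into x ≡ 1 (mod 17): 144·t ≡ 1 − 111 = -110 (mod 17).
    Reduce coefficients mod 17: 8·t ≡ 9 (mod 17).
    The inverse of 8 mod 17 is 15 (since 8·15 = 120 = 7·17 + 1), so t ≡ 15·9 = 135 ≡ 16 (mod 17).
    Then x = 111 + 144·16 = 2415, valid modulo lcm(144, 17) = 2448: x ≡ 2415 (mod 2448).
  Combine with x ≡ 17 (mod 19); new modulus lcm = 46512.
    Write x = 2415 + 2448·t and substitute into x ≡ 17 (mod 19): 2448·t ≡ 17 − 2415 = -2398 (mod 19).
    Reduce coefficients mod 19: 16·t ≡ 15 (mod 19).
    The inverse of 16 mod 19 is 6 (since 16·6 = 96 = 5·19 + 1), so t ≡ 6·15 = 90 ≡ 14 (mod 19).
    Then x = 2415 + 2448·14 = 36687, valid modulo lcm(2448, 19) = 46512: x ≡ 36687 (mod 46512).
  Combine with x ≡ 2 (mod 7); new modulus lcm = 325584.
    Write x = 36687 + 46512·t and substitute into x ≡ 2 (mod 7): 46512·t ≡ 2 − 36687 = -36685 (mod 7).
    Reduce coefficients mod 7: 4·t ≡ 2 (mod 7).
    The inverse of 4 mod 7 is 2 (since 4·2 = 8 = 1·7 + 1), so t ≡ 2·2 = 4 ≡ 4 (mod 7).
    Then x = 36687 + 46512·4 = 222735, valid modulo lcm(46512, 7) = 325584: x ≡ 222735 (mod 325584).
Verify against each original: 222735 mod 9 = 3, 222735 mod 16 = 15, 222735 mod 17 = 1, 222735 mod 19 = 17, 222735 mod 7 = 2.

x ≡ 222735 (mod 325584).


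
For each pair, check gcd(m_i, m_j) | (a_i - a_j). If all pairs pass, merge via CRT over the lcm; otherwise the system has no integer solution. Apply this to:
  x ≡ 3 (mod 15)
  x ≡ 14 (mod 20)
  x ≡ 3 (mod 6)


Moduli 15, 20, 6 are not pairwise coprime, so CRT works modulo lcm(m_i) when all pairwise compatibility conditions hold.
Pairwise compatibility: gcd(m_i, m_j) must divide a_i - a_j for every pair.
Merge one congruence at a time:
  Start: x ≡ 3 (mod 15).
  Combine with x ≡ 14 (mod 20): gcd(15, 20) = 5, and 14 - 3 = 11 is NOT divisible by 5.
    ⇒ system is inconsistent (no integer solution).

No solution (the system is inconsistent).


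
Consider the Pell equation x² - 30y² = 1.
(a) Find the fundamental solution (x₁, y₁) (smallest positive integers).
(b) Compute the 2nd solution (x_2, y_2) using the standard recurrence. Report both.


Step 1: Find the fundamental solution (x₁, y₁) of x² - 30y² = 1.
  Expand √30 as a continued fraction. a₀ = ⌊√30⌋ = 5; iterate m_{k+1} = d_k·a_k − m_k, d_{k+1} = (30 − m_{k+1}²)/d_k, a_{k+1} = ⌊(a₀ + m_{k+1})/d_{k+1}⌋ (starting m₀ = 0, d₀ = 1), with convergents p_k = a_k·p_{k-1} + p_{k-2}, q_k = a_k·q_{k-1} + q_{k-2} (p₋₁ = 1, q₋₁ = 0):
  k = 0: a₀ = 5; p₀/q₀ = 5/1; p₀² − 30·q₀² = 25 − 30 = -5.
  k = 1: m = 5, d = 5, a = ⌊(5 + 5)/5⌋ = 2; p/q = (2·5 + 1)/(2·1 + 0) = 11/2; p² − 30·q² = 121 − 120 = 1.
  The first convergent with p² − 30·q² = 1 gives the fundamental solution (x₁, y₁) = (11, 2).
Step 2: Apply the recurrence (x_{n+1}, y_{n+1}) = (x₁x_n + 30y₁y_n, x₁y_n + y₁x_n) repeatedly.
  From (x_1, y_1) = (11, 2): x_2 = 11·11 + 30·2·2 = 241; y_2 = 11·2 + 2·11 = 44.
Step 3: Verify x_2² - 30·y_2² = 58081 - 58080 = 1 (should be 1). ✓

(x_1, y_1) = (11, 2); (x_2, y_2) = (241, 44).


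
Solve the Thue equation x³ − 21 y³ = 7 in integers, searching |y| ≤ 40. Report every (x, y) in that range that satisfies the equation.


The equation is x³ - 21y³ = 7. For fixed y, x³ = 21·y³ + 7, so a solution requires the RHS to be a perfect cube.
Strategy: iterate y from -40 to 40, compute RHS = 21·y³ + 7, and check whether it is a (positive or negative) perfect cube.
Check small values of y:
  y = 0: RHS = 7 is not a perfect cube.
  y = 1: RHS = 28 is not a perfect cube.
  y = -1: RHS = -14 is not a perfect cube.
  y = 2: RHS = 175 is not a perfect cube.
  y = -2: RHS = -161 is not a perfect cube.
  y = 3: RHS = 574 is not a perfect cube.
  y = -3: RHS = -560 is not a perfect cube.
Continuing the search up to |y| = 40 finds no solutions either.
No (x, y) in the scanned range satisfies the equation.

No integer solutions with |y| ≤ 40.


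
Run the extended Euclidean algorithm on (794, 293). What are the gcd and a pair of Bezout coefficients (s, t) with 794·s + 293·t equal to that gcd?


Euclidean algorithm on (794, 293) — divide until remainder is 0:
  794 = 2 · 293 + 208
  293 = 1 · 208 + 85
  208 = 2 · 85 + 38
  85 = 2 · 38 + 9
  38 = 4 · 9 + 2
  9 = 4 · 2 + 1
  2 = 2 · 1 + 0
gcd(794, 293) = 1.
Track Bezout coefficients alongside the remainders: start with r₀ = 794 = a·1 + b·0 (s = 1, t = 0) and r₁ = 293 = a·0 + b·1 (s = 0, t = 1); each new remainder r_{k+1} = r_{k-1} − q_k·r_k inherits s_{k+1} = s_{k-1} − q_k·s_k, t_{k+1} = t_{k-1} − q_k·t_k, so r_k = a·s_k + b·t_k at every step:
  q = 2: r = 208, s = 1 − 2·0 = 1, t = 0 − 2·1 = -2  (check: 794·1 + 293·(-2) = 208)
  q = 1: r = 85, s = 0 − 1·1 = -1, t = 1 − 1·(-2) = 3  (check: 794·(-1) + 293·3 = 85)
  q = 2: r = 38, s = 1 − 2·(-1) = 3, t = -2 − 2·3 = -8  (check: 794·3 + 293·(-8) = 38)
  q = 2: r = 9, s = -1 − 2·3 = -7, t = 3 − 2·(-8) = 19  (check: 794·(-7) + 293·19 = 9)
  q = 4: r = 2, s = 3 − 4·(-7) = 31, t = -8 − 4·19 = -84  (check: 794·31 + 293·(-84) = 2)
  q = 4: r = 1, s = -7 − 4·31 = -131, t = 19 − 4·(-84) = 355  (check: 794·(-131) + 293·355 = 1)
The row with r = 1 (the gcd) gives the Bezout coefficients s = -131, t = 355.
Result: 794 · (-131) + 293 · (355) = 1.

gcd(794, 293) = 1; s = -131, t = 355 (check: 794·(-131) + 293·355 = 1).


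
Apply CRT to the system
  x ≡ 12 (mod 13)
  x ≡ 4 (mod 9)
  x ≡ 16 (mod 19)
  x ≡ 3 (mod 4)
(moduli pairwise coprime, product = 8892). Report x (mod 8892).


Product of moduli M = 13 · 9 · 19 · 4 = 8892.
Merge one congruence at a time:
  Start: x ≡ 12 (mod 13).
  Combine with x ≡ 4 (mod 9); new modulus lcm = 117.
    Write x = 12 + 13·t and substitute into x ≡ 4 (mod 9): 13·t ≡ 4 − 12 = -8 (mod 9).
    Reduce coefficients mod 9: 4·t ≡ 1 (mod 9).
    The inverse of 4 mod 9 is 7 (since 4·7 = 28 = 3·9 + 1), so t ≡ 7·1 = 7 ≡ 7 (mod 9).
    Then x = 12 + 13·7 = 103, valid modulo lcm(13, 9) = 117: x ≡ 103 (mod 117).
  Combine with x ≡ 16 (mod 19); new modulus lcm = 2223.
    Write x = 103 + 117·t and substitute into x ≡ 16 (mod 19): 117·t ≡ 16 − 103 = -87 (mod 19).
    Reduce coefficients mod 19: 3·t ≡ 8 (mod 19).
    The inverse of 3 mod 19 is 13 (since 3·13 = 39 = 2·19 + 1), so t ≡ 13·8 = 104 ≡ 9 (mod 19).
    Then x = 103 + 117·9 = 1156, valid modulo lcm(117, 19) = 2223: x ≡ 1156 (mod 2223).
  Combine with x ≡ 3 (mod 4); new modulus lcm = 8892.
    Write x = 1156 + 2223·t and substitute into x ≡ 3 (mod 4): 2223·t ≡ 3 − 1156 = -1153 (mod 4).
    Reduce coefficients mod 4: 3·t ≡ 3 (mod 4).
    The inverse of 3 mod 4 is 3 (since 3·3 = 9 = 2·4 + 1), so t ≡ 3·3 = 9 ≡ 1 (mod 4).
    Then x = 1156 + 2223·1 = 3379, valid modulo lcm(2223, 4) = 8892: x ≡ 3379 (mod 8892).
Verify against each original: 3379 mod 13 = 12, 3379 mod 9 = 4, 3379 mod 19 = 16, 3379 mod 4 = 3.

x ≡ 3379 (mod 8892).


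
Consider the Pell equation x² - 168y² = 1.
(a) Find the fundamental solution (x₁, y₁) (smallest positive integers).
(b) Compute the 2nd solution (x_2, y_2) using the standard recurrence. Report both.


Step 1: Find the fundamental solution (x₁, y₁) of x² - 168y² = 1.
  Expand √168 as a continued fraction. a₀ = ⌊√168⌋ = 12; iterate m_{k+1} = d_k·a_k − m_k, d_{k+1} = (168 − m_{k+1}²)/d_k, a_{k+1} = ⌊(a₀ + m_{k+1})/d_{k+1}⌋ (starting m₀ = 0, d₀ = 1), with convergents p_k = a_k·p_{k-1} + p_{k-2}, q_k = a_k·q_{k-1} + q_{k-2} (p₋₁ = 1, q₋₁ = 0):
  k = 0: a₀ = 12; p₀/q₀ = 12/1; p₀² − 168·q₀² = 144 − 168 = -24.
  k = 1: m = 12, d = 24, a = ⌊(12 + 12)/24⌋ = 1; p/q = (1·12 + 1)/(1·1 + 0) = 13/1; p² − 168·q² = 169 − 168 = 1.
  The first convergent with p² − 168·q² = 1 gives the fundamental solution (x₁, y₁) = (13, 1).
Step 2: Apply the recurrence (x_{n+1}, y_{n+1}) = (x₁x_n + 168y₁y_n, x₁y_n + y₁x_n) repeatedly.
  From (x_1, y_1) = (13, 1): x_2 = 13·13 + 168·1·1 = 337; y_2 = 13·1 + 1·13 = 26.
Step 3: Verify x_2² - 168·y_2² = 113569 - 113568 = 1 (should be 1). ✓

(x_1, y_1) = (13, 1); (x_2, y_2) = (337, 26).


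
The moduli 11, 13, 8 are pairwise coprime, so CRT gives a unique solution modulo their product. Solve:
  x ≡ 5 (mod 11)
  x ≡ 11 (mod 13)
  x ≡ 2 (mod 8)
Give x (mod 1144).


Moduli 11, 13, 8 are pairwise coprime; by CRT there is a unique solution modulo M = 11 · 13 · 8 = 1144.
Solve pairwise, accumulating the modulus:
  Start with x ≡ 5 (mod 11).
  Combine with x ≡ 11 (mod 13): since gcd(11, 13) = 1, we get a unique residue mod 143.
    Write x = 5 + 11·t and substitute into x ≡ 11 (mod 13): 11·t ≡ 11 − 5 = 6 (mod 13).
    The inverse of 11 mod 13 is 6 (since 11·6 = 66 = 5·13 + 1), so t ≡ 6·6 = 36 ≡ 10 (mod 13).
    Then x = 5 + 11·10 = 115, valid modulo lcm(11, 13) = 143: x ≡ 115 (mod 143).
  Combine with x ≡ 2 (mod 8): since gcd(143, 8) = 1, we get a unique residue mod 1144.
    Write x = 115 + 143·t and substitute into x ≡ 2 (mod 8): 143·t ≡ 2 − 115 = -113 (mod 8).
    Reduce coefficients mod 8: 7·t ≡ 7 (mod 8).
    The inverse of 7 mod 8 is 7 (since 7·7 = 49 = 6·8 + 1), so t ≡ 7·7 = 49 ≡ 1 (mod 8).
    Then x = 115 + 143·1 = 258, valid modulo lcm(143, 8) = 1144: x ≡ 258 (mod 1144).
Verify: 258 mod 11 = 5 ✓, 258 mod 13 = 11 ✓, 258 mod 8 = 2 ✓.

x ≡ 258 (mod 1144).


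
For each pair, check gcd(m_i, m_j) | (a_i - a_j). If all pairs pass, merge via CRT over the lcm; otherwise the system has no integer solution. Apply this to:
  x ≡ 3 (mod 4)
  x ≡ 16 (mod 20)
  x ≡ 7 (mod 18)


Moduli 4, 20, 18 are not pairwise coprime, so CRT works modulo lcm(m_i) when all pairwise compatibility conditions hold.
Pairwise compatibility: gcd(m_i, m_j) must divide a_i - a_j for every pair.
Merge one congruence at a time:
  Start: x ≡ 3 (mod 4).
  Combine with x ≡ 16 (mod 20): gcd(4, 20) = 4, and 16 - 3 = 13 is NOT divisible by 4.
    ⇒ system is inconsistent (no integer solution).

No solution (the system is inconsistent).


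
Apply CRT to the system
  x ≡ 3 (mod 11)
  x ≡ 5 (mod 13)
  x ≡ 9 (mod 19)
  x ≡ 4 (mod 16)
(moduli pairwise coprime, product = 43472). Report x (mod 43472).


Product of moduli M = 11 · 13 · 19 · 16 = 43472.
Merge one congruence at a time:
  Start: x ≡ 3 (mod 11).
  Combine with x ≡ 5 (mod 13); new modulus lcm = 143.
    Write x = 3 + 11·t and substitute into x ≡ 5 (mod 13): 11·t ≡ 5 − 3 = 2 (mod 13).
    The inverse of 11 mod 13 is 6 (since 11·6 = 66 = 5·13 + 1), so t ≡ 6·2 = 12 ≡ 12 (mod 13).
    Then x = 3 + 11·12 = 135, valid modulo lcm(11, 13) = 143: x ≡ 135 (mod 143).
  Combine with x ≡ 9 (mod 19); new modulus lcm = 2717.
    Write x = 135 + 143·t and substitute into x ≡ 9 (mod 19): 143·t ≡ 9 − 135 = -126 (mod 19).
    Reduce coefficients mod 19: 10·t ≡ 7 (mod 19).
    The inverse of 10 mod 19 is 2 (since 10·2 = 20 = 1·19 + 1), so t ≡ 2·7 = 14 ≡ 14 (mod 19).
    Then x = 135 + 143·14 = 2137, valid modulo lcm(143, 19) = 2717: x ≡ 2137 (mod 2717).
  Combine with x ≡ 4 (mod 16); new modulus lcm = 43472.
    Write x = 2137 + 2717·t and substitute into x ≡ 4 (mod 16): 2717·t ≡ 4 − 2137 = -2133 (mod 16).
    Reduce coefficients mod 16: 13·t ≡ 11 (mod 16).
    The inverse of 13 mod 16 is 5 (since 13·5 = 65 = 4·16 + 1), so t ≡ 5·11 = 55 ≡ 7 (mod 16).
    Then x = 2137 + 2717·7 = 21156, valid modulo lcm(2717, 16) = 43472: x ≡ 21156 (mod 43472).
Verify against each original: 21156 mod 11 = 3, 21156 mod 13 = 5, 21156 mod 19 = 9, 21156 mod 16 = 4.

x ≡ 21156 (mod 43472).


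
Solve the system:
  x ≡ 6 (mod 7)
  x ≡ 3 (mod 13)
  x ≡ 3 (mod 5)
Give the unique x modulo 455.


Moduli 7, 13, 5 are pairwise coprime; by CRT there is a unique solution modulo M = 7 · 13 · 5 = 455.
Solve pairwise, accumulating the modulus:
  Start with x ≡ 6 (mod 7).
  Combine with x ≡ 3 (mod 13): since gcd(7, 13) = 1, we get a unique residue mod 91.
    Write x = 6 + 7·t and substitute into x ≡ 3 (mod 13): 7·t ≡ 3 − 6 = -3 (mod 13).
    Reduce coefficients mod 13: 7·t ≡ 10 (mod 13).
    The inverse of 7 mod 13 is 2 (since 7·2 = 14 = 1·13 + 1), so t ≡ 2·10 = 20 ≡ 7 (mod 13).
    Then x = 6 + 7·7 = 55, valid modulo lcm(7, 13) = 91: x ≡ 55 (mod 91).
  Combine with x ≡ 3 (mod 5): since gcd(91, 5) = 1, we get a unique residue mod 455.
    Write x = 55 + 91·t and substitute into x ≡ 3 (mod 5): 91·t ≡ 3 − 55 = -52 (mod 5).
    Reduce coefficients mod 5: 1·t ≡ 3 (mod 5).
    So t ≡ 3 (mod 5).
    Then x = 55 + 91·3 = 328, valid modulo lcm(91, 5) = 455: x ≡ 328 (mod 455).
Verify: 328 mod 7 = 6 ✓, 328 mod 13 = 3 ✓, 328 mod 5 = 3 ✓.

x ≡ 328 (mod 455).


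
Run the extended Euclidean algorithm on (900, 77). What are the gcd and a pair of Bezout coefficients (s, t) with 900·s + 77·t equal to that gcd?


Euclidean algorithm on (900, 77) — divide until remainder is 0:
  900 = 11 · 77 + 53
  77 = 1 · 53 + 24
  53 = 2 · 24 + 5
  24 = 4 · 5 + 4
  5 = 1 · 4 + 1
  4 = 4 · 1 + 0
gcd(900, 77) = 1.
Track Bezout coefficients alongside the remainders: start with r₀ = 900 = a·1 + b·0 (s = 1, t = 0) and r₁ = 77 = a·0 + b·1 (s = 0, t = 1); each new remainder r_{k+1} = r_{k-1} − q_k·r_k inherits s_{k+1} = s_{k-1} − q_k·s_k, t_{k+1} = t_{k-1} − q_k·t_k, so r_k = a·s_k + b·t_k at every step:
  q = 11: r = 53, s = 1 − 11·0 = 1, t = 0 − 11·1 = -11  (check: 900·1 + 77·(-11) = 53)
  q = 1: r = 24, s = 0 − 1·1 = -1, t = 1 − 1·(-11) = 12  (check: 900·(-1) + 77·12 = 24)
  q = 2: r = 5, s = 1 − 2·(-1) = 3, t = -11 − 2·12 = -35  (check: 900·3 + 77·(-35) = 5)
  q = 4: r = 4, s = -1 − 4·3 = -13, t = 12 − 4·(-35) = 152  (check: 900·(-13) + 77·152 = 4)
  q = 1: r = 1, s = 3 − 1·(-13) = 16, t = -35 − 1·152 = -187  (check: 900·16 + 77·(-187) = 1)
The row with r = 1 (the gcd) gives the Bezout coefficients s = 16, t = -187.
Result: 900 · (16) + 77 · (-187) = 1.

gcd(900, 77) = 1; s = 16, t = -187 (check: 900·16 + 77·(-187) = 1).


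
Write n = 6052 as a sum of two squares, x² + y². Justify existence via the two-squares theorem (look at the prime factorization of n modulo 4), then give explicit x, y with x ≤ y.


Step 1: Factor n = 6052 = 2^2 · 17 · 89.
Step 2: Check the mod-4 condition on each prime factor: 2 = 2 (special); 17 ≡ 1 (mod 4), exponent 1; 89 ≡ 1 (mod 4), exponent 1.
All primes ≡ 3 (mod 4) appear to even exponent (or don't appear), so by the two-squares theorem n IS expressible as a sum of two squares.
Step 3: Build a representation. Group n = k² · m with k = 2 and m = 17 · 89 = 1513 (a product of primes ≡ 1 (mod 4)); a representation of m scales to one of n via (k·x)² + (k·y)² = k²(x² + y²). Each prime p ≡ 1 (mod 4) is itself a sum of two squares; find a² by testing p − a² for a perfect square:
  17: 17 − 1² = 16 = 4² ⇒ 17 = 1² + 4².
  89: 89 − 1² = 88, 89 − 2² = 85, 89 − 3² = 80, 89 − 4² = 73, 89 − 5² = 64 = 8² ⇒ 89 = 5² + 8².
  Combine using the Brahmagupta–Fibonacci identity (a² + b²)(c² + d²) = (ac − bd)² + (ad + bc)² = (ac + bd)² + (ad − bc)²:
  17 · 89 = 1513: from (1² + 4²)(5² + 8²), take (1·5 − 4·8, 1·8 + 4·5) = (5 − 32, 8 + 20) = (-27, 28); dropping signs (only squares matter) gives (27, 28); check 27² + 28² = 729 + 784 = 1513 ✓.
  Scale by k = 2: (2·27, 2·28) = (54, 56).
Step 4: Order so x ≤ y and verify: 54² + 56² = 2916 + 3136 = 6052 = n. ✓

n = 6052 = 54² + 56² (one valid representation with x ≤ y).


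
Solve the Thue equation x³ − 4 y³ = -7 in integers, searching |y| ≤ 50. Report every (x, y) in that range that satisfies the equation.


The equation is x³ - 4y³ = -7. For fixed y, x³ = 4·y³ − 7, so a solution requires the RHS to be a perfect cube.
Strategy: iterate y from -50 to 50, compute RHS = 4·y³ − 7, and check whether it is a (positive or negative) perfect cube.
Check small values of y:
  y = 0: RHS = -7 is not a perfect cube.
  y = 1: RHS = -3 is not a perfect cube.
  y = -1: RHS = -11 is not a perfect cube.
  y = 2: RHS = 25 is not a perfect cube.
  y = -2: RHS = -39 is not a perfect cube.
  y = 3: RHS = 101 is not a perfect cube.
  y = -3: RHS = -115 is not a perfect cube.
Continuing the search up to |y| = 50 finds no solutions either.
No (x, y) in the scanned range satisfies the equation.

No integer solutions with |y| ≤ 50.


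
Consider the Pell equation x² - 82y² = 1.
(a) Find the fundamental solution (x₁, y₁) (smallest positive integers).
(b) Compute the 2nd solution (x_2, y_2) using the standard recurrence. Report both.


Step 1: Find the fundamental solution (x₁, y₁) of x² - 82y² = 1.
  Expand √82 as a continued fraction. a₀ = ⌊√82⌋ = 9; iterate m_{k+1} = d_k·a_k − m_k, d_{k+1} = (82 − m_{k+1}²)/d_k, a_{k+1} = ⌊(a₀ + m_{k+1})/d_{k+1}⌋ (starting m₀ = 0, d₀ = 1), with convergents p_k = a_k·p_{k-1} + p_{k-2}, q_k = a_k·q_{k-1} + q_{k-2} (p₋₁ = 1, q₋₁ = 0):
  k = 0: a₀ = 9; p₀/q₀ = 9/1; p₀² − 82·q₀² = 81 − 82 = -1.
  k = 1: m = 9, d = 1, a = ⌊(9 + 9)/1⌋ = 18; p/q = (18·9 + 1)/(18·1 + 0) = 163/18; p² − 82·q² = 26569 − 26568 = 1.
  The first convergent with p² − 82·q² = 1 gives the fundamental solution (x₁, y₁) = (163, 18).
Step 2: Apply the recurrence (x_{n+1}, y_{n+1}) = (x₁x_n + 82y₁y_n, x₁y_n + y₁x_n) repeatedly.
  From (x_1, y_1) = (163, 18): x_2 = 163·163 + 82·18·18 = 53137; y_2 = 163·18 + 18·163 = 5868.
Step 3: Verify x_2² - 82·y_2² = 2823540769 - 2823540768 = 1 (should be 1). ✓

(x_1, y_1) = (163, 18); (x_2, y_2) = (53137, 5868).


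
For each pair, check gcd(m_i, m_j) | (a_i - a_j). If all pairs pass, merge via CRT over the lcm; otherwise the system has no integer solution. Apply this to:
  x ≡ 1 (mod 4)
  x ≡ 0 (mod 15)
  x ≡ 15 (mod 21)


Moduli 4, 15, 21 are not pairwise coprime, so CRT works modulo lcm(m_i) when all pairwise compatibility conditions hold.
Pairwise compatibility: gcd(m_i, m_j) must divide a_i - a_j for every pair.
Merge one congruence at a time:
  Start: x ≡ 1 (mod 4).
  Combine with x ≡ 0 (mod 15): gcd(4, 15) = 1; 0 - 1 = -1, which IS divisible by 1, so compatible.
    Write x = 1 + 4·t and substitute into x ≡ 0 (mod 15): 4·t ≡ 0 − 1 = -1 (mod 15).
    Reduce coefficients mod 15: 4·t ≡ 14 (mod 15).
    The inverse of 4 mod 15 is 4 (since 4·4 = 16 = 1·15 + 1), so t ≡ 4·14 = 56 ≡ 11 (mod 15).
    Then x = 1 + 4·11 = 45, valid modulo lcm(4, 15) = 60: x ≡ 45 (mod 60).
  Combine with x ≡ 15 (mod 21): gcd(60, 21) = 3; 15 - 45 = -30, which IS divisible by 3, so compatible.
    Write x = 45 + 60·t and substitute into x ≡ 15 (mod 21): 60·t ≡ 15 − 45 = -30 (mod 21).
    Divide the congruence (and modulus) by g = 3: 20·t ≡ -10 (mod 7).
    Reduce coefficients mod 7: 6·t ≡ 4 (mod 7).
    The inverse of 6 mod 7 is 6 (since 6·6 = 36 = 5·7 + 1), so t ≡ 6·4 = 24 ≡ 3 (mod 7).
    Then x = 45 + 60·3 = 225, valid modulo lcm(60, 21) = 420: x ≡ 225 (mod 420).
Verify: 225 mod 4 = 1, 225 mod 15 = 0, 225 mod 21 = 15.

x ≡ 225 (mod 420).


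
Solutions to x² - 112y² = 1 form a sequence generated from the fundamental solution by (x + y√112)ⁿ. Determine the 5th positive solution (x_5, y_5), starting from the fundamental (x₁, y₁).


Step 1: Find the fundamental solution (x₁, y₁) of x² - 112y² = 1.
  Expand √112 as a continued fraction. a₀ = ⌊√112⌋ = 10; iterate m_{k+1} = d_k·a_k − m_k, d_{k+1} = (112 − m_{k+1}²)/d_k, a_{k+1} = ⌊(a₀ + m_{k+1})/d_{k+1}⌋ (starting m₀ = 0, d₀ = 1), with convergents p_k = a_k·p_{k-1} + p_{k-2}, q_k = a_k·q_{k-1} + q_{k-2} (p₋₁ = 1, q₋₁ = 0):
  k = 0: a₀ = 10; p₀/q₀ = 10/1; p₀² − 112·q₀² = 100 − 112 = -12.
  k = 1: m = 10, d = 12, a = ⌊(10 + 10)/12⌋ = 1; p/q = (1·10 + 1)/(1·1 + 0) = 11/1; p² − 112·q² = 121 − 112 = 9.
  k = 2: m = 2, d = 9, a = ⌊(10 + 2)/9⌋ = 1; p/q = (1·11 + 10)/(1·1 + 1) = 21/2; p² − 112·q² = 441 − 448 = -7.
  k = 3: m = 7, d = 7, a = ⌊(10 + 7)/7⌋ = 2; p/q = (2·21 + 11)/(2·2 + 1) = 53/5; p² − 112·q² = 2809 − 2800 = 9.
  k = 4: m = 7, d = 9, a = ⌊(10 + 7)/9⌋ = 1; p/q = (1·53 + 21)/(1·5 + 2) = 74/7; p² − 112·q² = 5476 − 5488 = -12.
  k = 5: m = 2, d = 12, a = ⌊(10 + 2)/12⌋ = 1; p/q = (1·74 + 53)/(1·7 + 5) = 127/12; p² − 112·q² = 16129 − 16128 = 1.
  The first convergent with p² − 112·q² = 1 gives the fundamental solution (x₁, y₁) = (127, 12).
Step 2: Apply the recurrence (x_{n+1}, y_{n+1}) = (x₁x_n + 112y₁y_n, x₁y_n + y₁x_n) repeatedly.
  From (x_1, y_1) = (127, 12): x_2 = 127·127 + 112·12·12 = 32257; y_2 = 127·12 + 12·127 = 3048.
  From (x_2, y_2) = (32257, 3048): x_3 = 127·32257 + 112·12·3048 = 8193151; y_3 = 127·3048 + 12·32257 = 774180.
  From (x_3, y_3) = (8193151, 774180): x_4 = 127·8193151 + 112·12·774180 = 2081028097; y_4 = 127·774180 + 12·8193151 = 196638672.
  From (x_4, y_4) = (2081028097, 196638672): x_5 = 127·2081028097 + 112·12·196638672 = 528572943487; y_5 = 127·196638672 + 12·2081028097 = 49945448508.
Step 3: Verify x_5² - 112·y_5² = 279389356586511295719169 - 279389356586511295719168 = 1 (should be 1). ✓

(x_1, y_1) = (127, 12); (x_5, y_5) = (528572943487, 49945448508).


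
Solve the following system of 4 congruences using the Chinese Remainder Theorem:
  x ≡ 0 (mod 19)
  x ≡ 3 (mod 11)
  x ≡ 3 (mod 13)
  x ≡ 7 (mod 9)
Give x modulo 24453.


Product of moduli M = 19 · 11 · 13 · 9 = 24453.
Merge one congruence at a time:
  Start: x ≡ 0 (mod 19).
  Combine with x ≡ 3 (mod 11); new modulus lcm = 209.
    Write x = 0 + 19·t and substitute into x ≡ 3 (mod 11): 19·t ≡ 3 − 0 = 3 (mod 11).
    Reduce coefficients mod 11: 8·t ≡ 3 (mod 11).
    The inverse of 8 mod 11 is 7 (since 8·7 = 56 = 5·11 + 1), so t ≡ 7·3 = 21 ≡ 10 (mod 11).
    Then x = 0 + 19·10 = 190, valid modulo lcm(19, 11) = 209: x ≡ 190 (mod 209).
  Combine with x ≡ 3 (mod 13); new modulus lcm = 2717.
    Write x = 190 + 209·t and substitute into x ≡ 3 (mod 13): 209·t ≡ 3 − 190 = -187 (mod 13).
    Reduce coefficients mod 13: 1·t ≡ 8 (mod 13).
    So t ≡ 8 (mod 13).
    Then x = 190 + 209·8 = 1862, valid modulo lcm(209, 13) = 2717: x ≡ 1862 (mod 2717).
  Combine with x ≡ 7 (mod 9); new modulus lcm = 24453.
    Write x = 1862 + 2717·t and substitute into x ≡ 7 (mod 9): 2717·t ≡ 7 − 1862 = -1855 (mod 9).
    Reduce coefficients mod 9: 8·t ≡ 8 (mod 9).
    The inverse of 8 mod 9 is 8 (since 8·8 = 64 = 7·9 + 1), so t ≡ 8·8 = 64 ≡ 1 (mod 9).
    Then x = 1862 + 2717·1 = 4579, valid modulo lcm(2717, 9) = 24453: x ≡ 4579 (mod 24453).
Verify against each original: 4579 mod 19 = 0, 4579 mod 11 = 3, 4579 mod 13 = 3, 4579 mod 9 = 7.

x ≡ 4579 (mod 24453).


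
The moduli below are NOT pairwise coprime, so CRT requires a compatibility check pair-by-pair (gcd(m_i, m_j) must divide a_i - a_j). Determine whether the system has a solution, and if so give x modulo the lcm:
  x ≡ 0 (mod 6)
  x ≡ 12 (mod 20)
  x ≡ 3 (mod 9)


Moduli 6, 20, 9 are not pairwise coprime, so CRT works modulo lcm(m_i) when all pairwise compatibility conditions hold.
Pairwise compatibility: gcd(m_i, m_j) must divide a_i - a_j for every pair.
Merge one congruence at a time:
  Start: x ≡ 0 (mod 6).
  Combine with x ≡ 12 (mod 20): gcd(6, 20) = 2; 12 - 0 = 12, which IS divisible by 2, so compatible.
    Write x = 0 + 6·t and substitute into x ≡ 12 (mod 20): 6·t ≡ 12 − 0 = 12 (mod 20).
    Divide the congruence (and modulus) by g = 2: 3·t ≡ 6 (mod 10).
    The inverse of 3 mod 10 is 7 (since 3·7 = 21 = 2·10 + 1), so t ≡ 7·6 = 42 ≡ 2 (mod 10).
    Then x = 0 + 6·2 = 12, valid modulo lcm(6, 20) = 60: x ≡ 12 (mod 60).
  Combine with x ≡ 3 (mod 9): gcd(60, 9) = 3; 3 - 12 = -9, which IS divisible by 3, so compatible.
    Write x = 12 + 60·t and substitute into x ≡ 3 (mod 9): 60·t ≡ 3 − 12 = -9 (mod 9).
    Divide the congruence (and modulus) by g = 3: 20·t ≡ -3 (mod 3).
    Reduce coefficients mod 3: 2·t ≡ 0 (mod 3).
    The inverse of 2 mod 3 is 2 (since 2·2 = 4 = 1·3 + 1), so t ≡ 2·0 = 0 ≡ 0 (mod 3).
    Then x = 12 + 60·0 = 12, valid modulo lcm(60, 9) = 180: x ≡ 12 (mod 180).
Verify: 12 mod 6 = 0, 12 mod 20 = 12, 12 mod 9 = 3.

x ≡ 12 (mod 180).


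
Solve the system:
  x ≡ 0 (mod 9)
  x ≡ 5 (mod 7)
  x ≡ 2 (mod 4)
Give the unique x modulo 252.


Moduli 9, 7, 4 are pairwise coprime; by CRT there is a unique solution modulo M = 9 · 7 · 4 = 252.
Solve pairwise, accumulating the modulus:
  Start with x ≡ 0 (mod 9).
  Combine with x ≡ 5 (mod 7): since gcd(9, 7) = 1, we get a unique residue mod 63.
    Write x = 0 + 9·t and substitute into x ≡ 5 (mod 7): 9·t ≡ 5 − 0 = 5 (mod 7).
    Reduce coefficients mod 7: 2·t ≡ 5 (mod 7).
    The inverse of 2 mod 7 is 4 (since 2·4 = 8 = 1·7 + 1), so t ≡ 4·5 = 20 ≡ 6 (mod 7).
    Then x = 0 + 9·6 = 54, valid modulo lcm(9, 7) = 63: x ≡ 54 (mod 63).
  Combine with x ≡ 2 (mod 4): since gcd(63, 4) = 1, we get a unique residue mod 252.
    Write x = 54 + 63·t and substitute into x ≡ 2 (mod 4): 63·t ≡ 2 − 54 = -52 (mod 4).
    Reduce coefficients mod 4: 3·t ≡ 0 (mod 4).
    The inverse of 3 mod 4 is 3 (since 3·3 = 9 = 2·4 + 1), so t ≡ 3·0 = 0 ≡ 0 (mod 4).
    Then x = 54 + 63·0 = 54, valid modulo lcm(63, 4) = 252: x ≡ 54 (mod 252).
Verify: 54 mod 9 = 0 ✓, 54 mod 7 = 5 ✓, 54 mod 4 = 2 ✓.

x ≡ 54 (mod 252).


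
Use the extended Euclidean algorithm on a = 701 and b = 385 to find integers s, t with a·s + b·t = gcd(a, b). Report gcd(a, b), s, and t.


Euclidean algorithm on (701, 385) — divide until remainder is 0:
  701 = 1 · 385 + 316
  385 = 1 · 316 + 69
  316 = 4 · 69 + 40
  69 = 1 · 40 + 29
  40 = 1 · 29 + 11
  29 = 2 · 11 + 7
  11 = 1 · 7 + 4
  7 = 1 · 4 + 3
  4 = 1 · 3 + 1
  3 = 3 · 1 + 0
gcd(701, 385) = 1.
Track Bezout coefficients alongside the remainders: start with r₀ = 701 = a·1 + b·0 (s = 1, t = 0) and r₁ = 385 = a·0 + b·1 (s = 0, t = 1); each new remainder r_{k+1} = r_{k-1} − q_k·r_k inherits s_{k+1} = s_{k-1} − q_k·s_k, t_{k+1} = t_{k-1} − q_k·t_k, so r_k = a·s_k + b·t_k at every step:
  q = 1: r = 316, s = 1 − 1·0 = 1, t = 0 − 1·1 = -1  (check: 701·1 + 385·(-1) = 316)
  q = 1: r = 69, s = 0 − 1·1 = -1, t = 1 − 1·(-1) = 2  (check: 701·(-1) + 385·2 = 69)
  q = 4: r = 40, s = 1 − 4·(-1) = 5, t = -1 − 4·2 = -9  (check: 701·5 + 385·(-9) = 40)
  q = 1: r = 29, s = -1 − 1·5 = -6, t = 2 − 1·(-9) = 11  (check: 701·(-6) + 385·11 = 29)
  q = 1: r = 11, s = 5 − 1·(-6) = 11, t = -9 − 1·11 = -20  (check: 701·11 + 385·(-20) = 11)
  q = 2: r = 7, s = -6 − 2·11 = -28, t = 11 − 2·(-20) = 51  (check: 701·(-28) + 385·51 = 7)
  q = 1: r = 4, s = 11 − 1·(-28) = 39, t = -20 − 1·51 = -71  (check: 701·39 + 385·(-71) = 4)
  q = 1: r = 3, s = -28 − 1·39 = -67, t = 51 − 1·(-71) = 122  (check: 701·(-67) + 385·122 = 3)
  q = 1: r = 1, s = 39 − 1·(-67) = 106, t = -71 − 1·122 = -193  (check: 701·106 + 385·(-193) = 1)
The row with r = 1 (the gcd) gives the Bezout coefficients s = 106, t = -193.
Result: 701 · (106) + 385 · (-193) = 1.

gcd(701, 385) = 1; s = 106, t = -193 (check: 701·106 + 385·(-193) = 1).


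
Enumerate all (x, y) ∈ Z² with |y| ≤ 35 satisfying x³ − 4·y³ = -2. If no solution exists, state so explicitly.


The equation is x³ - 4y³ = -2. For fixed y, x³ = 4·y³ − 2, so a solution requires the RHS to be a perfect cube.
Strategy: iterate y from -35 to 35, compute RHS = 4·y³ − 2, and check whether it is a (positive or negative) perfect cube.
Check small values of y:
  y = 0: RHS = -2 is not a perfect cube.
  y = 1: RHS = 2 is not a perfect cube.
  y = -1: RHS = -6 is not a perfect cube.
  y = 2: RHS = 30 is not a perfect cube.
  y = -2: RHS = -34 is not a perfect cube.
  y = 3: RHS = 106 is not a perfect cube.
  y = -3: RHS = -110 is not a perfect cube.
Continuing the search up to |y| = 35 finds no solutions either.
No (x, y) in the scanned range satisfies the equation.

No integer solutions with |y| ≤ 35.


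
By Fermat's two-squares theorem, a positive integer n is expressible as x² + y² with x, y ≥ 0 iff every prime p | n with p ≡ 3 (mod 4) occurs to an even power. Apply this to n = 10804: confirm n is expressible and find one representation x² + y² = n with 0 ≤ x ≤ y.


Step 1: Factor n = 10804 = 2^2 · 37 · 73.
Step 2: Check the mod-4 condition on each prime factor: 2 = 2 (special); 37 ≡ 1 (mod 4), exponent 1; 73 ≡ 1 (mod 4), exponent 1.
All primes ≡ 3 (mod 4) appear to even exponent (or don't appear), so by the two-squares theorem n IS expressible as a sum of two squares.
Step 3: Build a representation. Group n = k² · m with k = 2 and m = 37 · 73 = 2701 (a product of primes ≡ 1 (mod 4)); a representation of m scales to one of n via (k·x)² + (k·y)² = k²(x² + y²). Each prime p ≡ 1 (mod 4) is itself a sum of two squares; find a² by testing p − a² for a perfect square:
  37: 37 − 1² = 36 = 6² ⇒ 37 = 1² + 6².
  73: 73 − 1² = 72, 73 − 2² = 69, 73 − 3² = 64 = 8² ⇒ 73 = 3² + 8².
  Combine using the Brahmagupta–Fibonacci identity (a² + b²)(c² + d²) = (ac − bd)² + (ad + bc)² = (ac + bd)² + (ad − bc)²:
  37 · 73 = 2701: from (1² + 6²)(3² + 8²), take (1·3 − 6·8, 1·8 + 6·3) = (3 − 48, 8 + 18) = (-45, 26); dropping signs (only squares matter) gives (45, 26); check 45² + 26² = 2025 + 676 = 2701 ✓.
  Scale by k = 2: (2·45, 2·26) = (90, 52).
Step 4: Order so x ≤ y and verify: 52² + 90² = 2704 + 8100 = 10804 = n. ✓

n = 10804 = 52² + 90² (one valid representation with x ≤ y).


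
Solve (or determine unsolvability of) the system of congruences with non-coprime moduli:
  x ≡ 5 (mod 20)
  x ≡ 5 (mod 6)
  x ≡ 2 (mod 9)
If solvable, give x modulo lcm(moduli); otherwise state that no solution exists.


Moduli 20, 6, 9 are not pairwise coprime, so CRT works modulo lcm(m_i) when all pairwise compatibility conditions hold.
Pairwise compatibility: gcd(m_i, m_j) must divide a_i - a_j for every pair.
Merge one congruence at a time:
  Start: x ≡ 5 (mod 20).
  Combine with x ≡ 5 (mod 6): gcd(20, 6) = 2; 5 - 5 = 0, which IS divisible by 2, so compatible.
    Write x = 5 + 20·t and substitute into x ≡ 5 (mod 6): 20·t ≡ 5 − 5 = 0 (mod 6).
    Divide the congruence (and modulus) by g = 2: 10·t ≡ 0 (mod 3).
    Reduce coefficients mod 3: 1·t ≡ 0 (mod 3).
    So t ≡ 0 (mod 3).
    Then x = 5 + 20·0 = 5, valid modulo lcm(20, 6) = 60: x ≡ 5 (mod 60).
  Combine with x ≡ 2 (mod 9): gcd(60, 9) = 3; 2 - 5 = -3, which IS divisible by 3, so compatible.
    Write x = 5 + 60·t and substitute into x ≡ 2 (mod 9): 60·t ≡ 2 − 5 = -3 (mod 9).
    Divide the congruence (and modulus) by g = 3: 20·t ≡ -1 (mod 3).
    Reduce coefficients mod 3: 2·t ≡ 2 (mod 3).
    The inverse of 2 mod 3 is 2 (since 2·2 = 4 = 1·3 + 1), so t ≡ 2·2 = 4 ≡ 1 (mod 3).
    Then x = 5 + 60·1 = 65, valid modulo lcm(60, 9) = 180: x ≡ 65 (mod 180).
Verify: 65 mod 20 = 5, 65 mod 6 = 5, 65 mod 9 = 2.

x ≡ 65 (mod 180).


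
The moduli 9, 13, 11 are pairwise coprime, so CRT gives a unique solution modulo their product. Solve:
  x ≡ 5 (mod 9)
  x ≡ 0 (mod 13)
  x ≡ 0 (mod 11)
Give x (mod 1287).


Moduli 9, 13, 11 are pairwise coprime; by CRT there is a unique solution modulo M = 9 · 13 · 11 = 1287.
Solve pairwise, accumulating the modulus:
  Start with x ≡ 5 (mod 9).
  Combine with x ≡ 0 (mod 13): since gcd(9, 13) = 1, we get a unique residue mod 117.
    Write x = 5 + 9·t and substitute into x ≡ 0 (mod 13): 9·t ≡ 0 − 5 = -5 (mod 13).
    Reduce coefficients mod 13: 9·t ≡ 8 (mod 13).
    The inverse of 9 mod 13 is 3 (since 9·3 = 27 = 2·13 + 1), so t ≡ 3·8 = 24 ≡ 11 (mod 13).
    Then x = 5 + 9·11 = 104, valid modulo lcm(9, 13) = 117: x ≡ 104 (mod 117).
  Combine with x ≡ 0 (mod 11): since gcd(117, 11) = 1, we get a unique residue mod 1287.
    Write x = 104 + 117·t and substitute into x ≡ 0 (mod 11): 117·t ≡ 0 − 104 = -104 (mod 11).
    Reduce coefficients mod 11: 7·t ≡ 6 (mod 11).
    The inverse of 7 mod 11 is 8 (since 7·8 = 56 = 5·11 + 1), so t ≡ 8·6 = 48 ≡ 4 (mod 11).
    Then x = 104 + 117·4 = 572, valid modulo lcm(117, 11) = 1287: x ≡ 572 (mod 1287).
Verify: 572 mod 9 = 5 ✓, 572 mod 13 = 0 ✓, 572 mod 11 = 0 ✓.

x ≡ 572 (mod 1287).


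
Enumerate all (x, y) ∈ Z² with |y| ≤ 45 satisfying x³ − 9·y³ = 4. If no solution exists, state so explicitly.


The equation is x³ - 9y³ = 4. For fixed y, x³ = 9·y³ + 4, so a solution requires the RHS to be a perfect cube.
Strategy: iterate y from -45 to 45, compute RHS = 9·y³ + 4, and check whether it is a (positive or negative) perfect cube.
Check small values of y:
  y = 0: RHS = 4 is not a perfect cube.
  y = 1: RHS = 13 is not a perfect cube.
  y = -1: RHS = -5 is not a perfect cube.
  y = 2: RHS = 76 is not a perfect cube.
  y = -2: RHS = -68 is not a perfect cube.
  y = 3: RHS = 247 is not a perfect cube.
  y = -3: RHS = -239 is not a perfect cube.
Continuing the search up to |y| = 45 finds no solutions either.
No (x, y) in the scanned range satisfies the equation.

No integer solutions with |y| ≤ 45.
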